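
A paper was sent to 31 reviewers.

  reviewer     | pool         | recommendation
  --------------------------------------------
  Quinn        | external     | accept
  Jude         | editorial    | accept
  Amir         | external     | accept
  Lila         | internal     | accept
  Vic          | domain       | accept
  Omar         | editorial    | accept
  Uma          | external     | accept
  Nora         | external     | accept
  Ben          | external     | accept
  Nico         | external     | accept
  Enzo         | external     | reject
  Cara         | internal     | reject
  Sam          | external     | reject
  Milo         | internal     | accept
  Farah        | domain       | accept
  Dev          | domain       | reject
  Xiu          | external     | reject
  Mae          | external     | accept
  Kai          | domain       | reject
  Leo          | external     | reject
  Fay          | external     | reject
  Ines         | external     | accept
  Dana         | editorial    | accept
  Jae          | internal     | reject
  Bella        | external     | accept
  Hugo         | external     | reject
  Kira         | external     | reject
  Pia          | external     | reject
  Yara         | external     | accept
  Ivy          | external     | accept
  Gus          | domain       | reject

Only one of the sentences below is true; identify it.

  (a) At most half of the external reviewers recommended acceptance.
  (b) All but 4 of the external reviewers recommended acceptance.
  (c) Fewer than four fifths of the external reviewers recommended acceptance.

(c)

|A| = 19, |A ∩ B| = 11, |A ∖ B| = 8.
(a) requires |A ∩ B| ≤ |A ∖ B|: false.
(b) requires |A ∖ B| = 4: false.
(c) requires |A ∩ B| / |A| < 4/5: true.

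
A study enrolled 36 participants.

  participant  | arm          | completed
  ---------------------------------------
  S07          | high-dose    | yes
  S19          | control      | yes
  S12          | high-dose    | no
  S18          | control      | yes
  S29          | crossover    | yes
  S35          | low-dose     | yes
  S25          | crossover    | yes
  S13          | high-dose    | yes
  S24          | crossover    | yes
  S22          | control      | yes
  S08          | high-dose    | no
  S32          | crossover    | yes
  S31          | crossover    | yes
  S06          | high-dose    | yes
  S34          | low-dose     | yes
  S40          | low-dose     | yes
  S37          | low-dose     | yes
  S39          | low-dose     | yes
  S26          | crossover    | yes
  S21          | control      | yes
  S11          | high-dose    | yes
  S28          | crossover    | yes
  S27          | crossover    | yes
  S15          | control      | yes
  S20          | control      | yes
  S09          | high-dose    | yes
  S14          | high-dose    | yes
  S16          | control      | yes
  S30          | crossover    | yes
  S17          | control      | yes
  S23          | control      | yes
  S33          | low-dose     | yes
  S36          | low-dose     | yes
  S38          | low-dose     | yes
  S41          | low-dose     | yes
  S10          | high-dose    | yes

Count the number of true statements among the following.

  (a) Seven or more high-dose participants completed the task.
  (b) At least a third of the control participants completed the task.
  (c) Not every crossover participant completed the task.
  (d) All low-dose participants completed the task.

(a) high-dose: |A| = 9, |A ∩ B| = 7; needs |A ∩ B| ≥ 7 — true.
(b) control: |A| = 9, |A ∩ B| = 9; needs |A ∩ B| / |A| ≥ 1/3 — true.
(c) crossover: |A| = 9, |A ∩ B| = 9; needs A ⊄ B (|A ∖ B| ≥ 1) — false.
(d) low-dose: |A| = 9, |A ∩ B| = 9; needs A ⊆ B, i.e. every element of A is in B (|A ∖ B| = 0) — true.

3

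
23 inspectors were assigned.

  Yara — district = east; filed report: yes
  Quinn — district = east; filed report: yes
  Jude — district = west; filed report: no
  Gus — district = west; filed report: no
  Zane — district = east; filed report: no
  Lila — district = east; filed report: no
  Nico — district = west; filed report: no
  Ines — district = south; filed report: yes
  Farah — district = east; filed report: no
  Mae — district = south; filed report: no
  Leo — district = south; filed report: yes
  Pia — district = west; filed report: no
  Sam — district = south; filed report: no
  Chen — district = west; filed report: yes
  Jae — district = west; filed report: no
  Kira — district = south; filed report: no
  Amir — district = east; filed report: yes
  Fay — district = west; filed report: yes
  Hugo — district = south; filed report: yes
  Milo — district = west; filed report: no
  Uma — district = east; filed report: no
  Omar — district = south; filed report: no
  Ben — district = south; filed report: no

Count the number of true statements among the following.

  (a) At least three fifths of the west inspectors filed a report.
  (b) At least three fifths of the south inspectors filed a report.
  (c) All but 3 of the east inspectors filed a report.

(a) west: |A| = 8, |A ∩ B| = 2; needs |A ∩ B| / |A| ≥ 3/5 — false.
(b) south: |A| = 8, |A ∩ B| = 3; needs |A ∩ B| / |A| ≥ 3/5 — false.
(c) east: |A| = 7, |A ∩ B| = 3; needs |A ∖ B| = 3 — false.

0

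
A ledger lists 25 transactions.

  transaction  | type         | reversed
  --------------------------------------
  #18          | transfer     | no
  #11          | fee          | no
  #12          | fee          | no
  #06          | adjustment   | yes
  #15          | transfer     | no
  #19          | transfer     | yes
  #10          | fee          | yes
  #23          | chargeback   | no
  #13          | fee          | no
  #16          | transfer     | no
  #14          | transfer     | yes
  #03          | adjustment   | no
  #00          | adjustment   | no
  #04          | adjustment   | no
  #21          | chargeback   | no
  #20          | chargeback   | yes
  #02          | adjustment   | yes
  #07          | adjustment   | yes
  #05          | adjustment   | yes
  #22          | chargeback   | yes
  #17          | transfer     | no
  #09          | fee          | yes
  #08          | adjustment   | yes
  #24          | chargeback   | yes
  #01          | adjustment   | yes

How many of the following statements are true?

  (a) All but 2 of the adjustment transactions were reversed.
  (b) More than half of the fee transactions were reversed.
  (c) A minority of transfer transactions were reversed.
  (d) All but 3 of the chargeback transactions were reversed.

1

(a) adjustment: |A| = 9, |A ∩ B| = 6; needs |A ∖ B| = 2 — false.
(b) fee: |A| = 5, |A ∩ B| = 2; needs |A ∩ B| > |A ∖ B| — false.
(c) transfer: |A| = 6, |A ∩ B| = 2; needs |A ∩ B| < |A ∖ B| — true.
(d) chargeback: |A| = 5, |A ∩ B| = 3; needs |A ∖ B| = 3 — false.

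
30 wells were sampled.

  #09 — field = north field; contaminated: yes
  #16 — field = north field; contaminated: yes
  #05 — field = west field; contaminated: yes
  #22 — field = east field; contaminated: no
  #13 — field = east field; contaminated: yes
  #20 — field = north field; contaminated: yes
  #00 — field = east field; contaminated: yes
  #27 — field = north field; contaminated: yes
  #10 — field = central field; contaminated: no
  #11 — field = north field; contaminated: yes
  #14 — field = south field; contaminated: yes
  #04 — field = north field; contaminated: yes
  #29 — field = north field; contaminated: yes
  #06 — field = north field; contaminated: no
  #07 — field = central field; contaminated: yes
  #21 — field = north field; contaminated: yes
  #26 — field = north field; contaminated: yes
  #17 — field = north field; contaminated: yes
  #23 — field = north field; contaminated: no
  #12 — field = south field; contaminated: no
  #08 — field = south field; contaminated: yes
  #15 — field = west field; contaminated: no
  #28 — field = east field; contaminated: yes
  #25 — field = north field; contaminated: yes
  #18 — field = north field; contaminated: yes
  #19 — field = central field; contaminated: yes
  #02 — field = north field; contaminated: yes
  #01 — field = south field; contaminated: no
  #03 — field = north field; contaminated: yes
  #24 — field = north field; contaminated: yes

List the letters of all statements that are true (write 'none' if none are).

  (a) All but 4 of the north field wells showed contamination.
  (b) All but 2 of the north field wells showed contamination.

|A| = 17, |A ∩ B| = 15, |A ∖ B| = 2.
(a) |A ∖ B| = 4: fails.
(b) |A ∖ B| = 2: holds.

(b)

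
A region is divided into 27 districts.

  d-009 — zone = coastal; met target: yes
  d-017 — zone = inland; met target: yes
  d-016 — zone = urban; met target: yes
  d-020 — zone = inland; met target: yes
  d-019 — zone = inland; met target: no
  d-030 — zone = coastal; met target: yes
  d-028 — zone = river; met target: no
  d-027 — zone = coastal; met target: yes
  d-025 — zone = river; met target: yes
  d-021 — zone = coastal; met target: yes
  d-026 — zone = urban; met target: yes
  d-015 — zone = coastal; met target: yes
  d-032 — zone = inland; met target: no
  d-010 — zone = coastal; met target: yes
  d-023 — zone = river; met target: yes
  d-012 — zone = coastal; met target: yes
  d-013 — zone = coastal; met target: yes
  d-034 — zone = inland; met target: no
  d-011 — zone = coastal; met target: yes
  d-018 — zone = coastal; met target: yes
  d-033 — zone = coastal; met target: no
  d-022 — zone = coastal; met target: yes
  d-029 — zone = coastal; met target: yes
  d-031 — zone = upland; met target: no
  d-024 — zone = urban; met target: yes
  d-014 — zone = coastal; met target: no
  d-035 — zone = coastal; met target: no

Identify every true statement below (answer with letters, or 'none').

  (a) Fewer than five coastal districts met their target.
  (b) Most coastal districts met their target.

(b)

|A| = 15, |A ∩ B| = 12, |A ∖ B| = 3.
(a) |A ∩ B| < 5: fails.
(b) |A ∩ B| > |A ∖ B|: holds.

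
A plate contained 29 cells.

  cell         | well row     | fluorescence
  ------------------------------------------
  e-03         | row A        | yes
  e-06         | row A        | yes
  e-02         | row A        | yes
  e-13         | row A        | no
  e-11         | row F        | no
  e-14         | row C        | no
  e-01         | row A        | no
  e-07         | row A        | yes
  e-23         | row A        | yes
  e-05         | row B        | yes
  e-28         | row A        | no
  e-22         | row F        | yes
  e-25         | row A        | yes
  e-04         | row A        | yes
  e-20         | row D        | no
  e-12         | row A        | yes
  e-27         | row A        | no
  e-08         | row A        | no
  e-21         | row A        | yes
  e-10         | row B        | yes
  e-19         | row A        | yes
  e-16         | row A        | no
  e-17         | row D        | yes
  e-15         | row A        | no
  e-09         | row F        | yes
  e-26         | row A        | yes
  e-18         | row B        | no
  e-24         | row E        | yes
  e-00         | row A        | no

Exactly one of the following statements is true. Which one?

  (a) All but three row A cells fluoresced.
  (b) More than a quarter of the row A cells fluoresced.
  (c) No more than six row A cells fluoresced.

(b)

|A| = 19, |A ∩ B| = 11, |A ∖ B| = 8.
(a) requires |A ∖ B| = 3: false.
(b) requires |A ∩ B| / |A| > 1/4: true.
(c) requires |A ∩ B| ≤ 6: false.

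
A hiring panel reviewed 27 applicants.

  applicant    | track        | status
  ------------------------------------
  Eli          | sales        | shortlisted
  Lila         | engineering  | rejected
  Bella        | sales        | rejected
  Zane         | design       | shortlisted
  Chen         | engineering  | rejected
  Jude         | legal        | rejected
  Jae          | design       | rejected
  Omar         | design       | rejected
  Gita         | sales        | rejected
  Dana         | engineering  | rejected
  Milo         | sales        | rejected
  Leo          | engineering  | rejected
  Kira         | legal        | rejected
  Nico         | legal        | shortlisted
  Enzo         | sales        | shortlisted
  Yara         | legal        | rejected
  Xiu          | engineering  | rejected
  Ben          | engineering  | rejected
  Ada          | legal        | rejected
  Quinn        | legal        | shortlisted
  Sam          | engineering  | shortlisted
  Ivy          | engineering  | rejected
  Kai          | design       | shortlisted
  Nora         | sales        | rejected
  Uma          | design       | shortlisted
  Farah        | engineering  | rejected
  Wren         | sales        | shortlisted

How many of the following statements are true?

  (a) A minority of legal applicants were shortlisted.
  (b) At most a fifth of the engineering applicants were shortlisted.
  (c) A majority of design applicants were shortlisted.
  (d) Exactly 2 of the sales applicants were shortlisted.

3

(a) legal: |A| = 6, |A ∩ B| = 2; needs |A ∩ B| < |A ∖ B| — true.
(b) engineering: |A| = 9, |A ∩ B| = 1; needs |A ∩ B| / |A| ≤ 1/5 — true.
(c) design: |A| = 5, |A ∩ B| = 3; needs |A ∩ B| > |A ∖ B| — true.
(d) sales: |A| = 7, |A ∩ B| = 3; needs |A ∩ B| = 2 — false.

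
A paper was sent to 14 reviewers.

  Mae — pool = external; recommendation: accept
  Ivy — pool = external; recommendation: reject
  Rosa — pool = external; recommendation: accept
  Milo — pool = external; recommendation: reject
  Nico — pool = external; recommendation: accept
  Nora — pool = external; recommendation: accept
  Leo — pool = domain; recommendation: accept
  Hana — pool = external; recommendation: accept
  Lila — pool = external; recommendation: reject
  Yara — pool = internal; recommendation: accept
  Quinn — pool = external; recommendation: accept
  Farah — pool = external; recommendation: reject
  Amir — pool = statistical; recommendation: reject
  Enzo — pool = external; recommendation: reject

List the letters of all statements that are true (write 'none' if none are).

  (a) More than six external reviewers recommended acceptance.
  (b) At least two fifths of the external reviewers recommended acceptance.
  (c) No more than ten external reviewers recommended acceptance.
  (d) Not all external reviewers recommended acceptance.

|A| = 11, |A ∩ B| = 6, |A ∖ B| = 5.
(a) |A ∩ B| > 6: fails.
(b) |A ∩ B| / |A| ≥ 2/5: holds.
(c) |A ∩ B| ≤ 10: holds.
(d) A ⊄ B (|A ∖ B| ≥ 1): holds.

(b), (c), (d)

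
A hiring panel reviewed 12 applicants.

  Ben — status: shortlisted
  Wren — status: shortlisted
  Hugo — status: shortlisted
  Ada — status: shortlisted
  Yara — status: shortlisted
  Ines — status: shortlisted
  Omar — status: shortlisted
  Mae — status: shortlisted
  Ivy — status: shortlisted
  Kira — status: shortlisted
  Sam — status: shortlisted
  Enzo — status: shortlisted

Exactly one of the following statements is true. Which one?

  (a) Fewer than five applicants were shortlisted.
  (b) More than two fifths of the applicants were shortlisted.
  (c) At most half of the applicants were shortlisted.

(b)

|A| = 12, |A ∩ B| = 12, |A ∖ B| = 0.
(a) requires |A ∩ B| < 5: false.
(b) requires |A ∩ B| / |A| > 2/5: true.
(c) requires |A ∩ B| ≤ |A ∖ B|: false.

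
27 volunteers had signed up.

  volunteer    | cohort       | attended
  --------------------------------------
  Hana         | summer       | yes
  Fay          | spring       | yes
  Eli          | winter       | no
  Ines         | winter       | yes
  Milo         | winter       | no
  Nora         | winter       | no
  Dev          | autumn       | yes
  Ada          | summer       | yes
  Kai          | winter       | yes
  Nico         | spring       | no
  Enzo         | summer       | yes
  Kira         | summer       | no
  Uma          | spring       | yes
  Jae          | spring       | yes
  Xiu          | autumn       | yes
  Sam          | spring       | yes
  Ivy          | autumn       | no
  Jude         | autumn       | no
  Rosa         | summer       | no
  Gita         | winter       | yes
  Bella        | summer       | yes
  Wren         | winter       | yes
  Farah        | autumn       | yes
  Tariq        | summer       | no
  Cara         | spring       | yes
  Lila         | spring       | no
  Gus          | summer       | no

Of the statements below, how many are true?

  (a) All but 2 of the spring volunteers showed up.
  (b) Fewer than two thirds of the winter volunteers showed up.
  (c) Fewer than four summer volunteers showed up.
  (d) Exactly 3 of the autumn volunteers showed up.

(a) spring: |A| = 7, |A ∩ B| = 5; needs |A ∖ B| = 2 — true.
(b) winter: |A| = 7, |A ∩ B| = 4; needs |A ∩ B| / |A| < 2/3 — true.
(c) summer: |A| = 8, |A ∩ B| = 4; needs |A ∩ B| < 4 — false.
(d) autumn: |A| = 5, |A ∩ B| = 3; needs |A ∩ B| = 3 — true.

3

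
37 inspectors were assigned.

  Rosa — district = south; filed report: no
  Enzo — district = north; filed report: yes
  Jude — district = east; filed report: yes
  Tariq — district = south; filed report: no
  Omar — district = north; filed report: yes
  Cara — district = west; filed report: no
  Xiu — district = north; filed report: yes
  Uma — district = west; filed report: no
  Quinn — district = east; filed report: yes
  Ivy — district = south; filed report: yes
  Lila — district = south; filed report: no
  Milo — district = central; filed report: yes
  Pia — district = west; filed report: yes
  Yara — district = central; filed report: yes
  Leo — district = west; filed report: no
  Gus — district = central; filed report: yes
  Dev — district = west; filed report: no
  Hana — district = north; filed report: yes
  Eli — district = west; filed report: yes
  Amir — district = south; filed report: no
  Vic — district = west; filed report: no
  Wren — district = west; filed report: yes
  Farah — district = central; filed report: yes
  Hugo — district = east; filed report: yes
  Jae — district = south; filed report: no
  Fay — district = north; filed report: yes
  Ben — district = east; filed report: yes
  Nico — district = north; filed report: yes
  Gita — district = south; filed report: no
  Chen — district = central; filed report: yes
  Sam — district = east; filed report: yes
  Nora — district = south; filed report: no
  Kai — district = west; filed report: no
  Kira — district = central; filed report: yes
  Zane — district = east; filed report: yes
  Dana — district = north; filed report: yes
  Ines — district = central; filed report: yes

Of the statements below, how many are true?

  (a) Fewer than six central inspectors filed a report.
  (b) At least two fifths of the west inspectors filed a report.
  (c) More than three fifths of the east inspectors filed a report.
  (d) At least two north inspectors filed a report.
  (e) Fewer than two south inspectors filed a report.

3

(a) central: |A| = 7, |A ∩ B| = 7; needs |A ∩ B| < 6 — false.
(b) west: |A| = 9, |A ∩ B| = 3; needs |A ∩ B| / |A| ≥ 2/5 — false.
(c) east: |A| = 6, |A ∩ B| = 6; needs |A ∩ B| / |A| > 3/5 — true.
(d) north: |A| = 7, |A ∩ B| = 7; needs |A ∩ B| ≥ 2 — true.
(e) south: |A| = 8, |A ∩ B| = 1; needs |A ∩ B| < 2 — true.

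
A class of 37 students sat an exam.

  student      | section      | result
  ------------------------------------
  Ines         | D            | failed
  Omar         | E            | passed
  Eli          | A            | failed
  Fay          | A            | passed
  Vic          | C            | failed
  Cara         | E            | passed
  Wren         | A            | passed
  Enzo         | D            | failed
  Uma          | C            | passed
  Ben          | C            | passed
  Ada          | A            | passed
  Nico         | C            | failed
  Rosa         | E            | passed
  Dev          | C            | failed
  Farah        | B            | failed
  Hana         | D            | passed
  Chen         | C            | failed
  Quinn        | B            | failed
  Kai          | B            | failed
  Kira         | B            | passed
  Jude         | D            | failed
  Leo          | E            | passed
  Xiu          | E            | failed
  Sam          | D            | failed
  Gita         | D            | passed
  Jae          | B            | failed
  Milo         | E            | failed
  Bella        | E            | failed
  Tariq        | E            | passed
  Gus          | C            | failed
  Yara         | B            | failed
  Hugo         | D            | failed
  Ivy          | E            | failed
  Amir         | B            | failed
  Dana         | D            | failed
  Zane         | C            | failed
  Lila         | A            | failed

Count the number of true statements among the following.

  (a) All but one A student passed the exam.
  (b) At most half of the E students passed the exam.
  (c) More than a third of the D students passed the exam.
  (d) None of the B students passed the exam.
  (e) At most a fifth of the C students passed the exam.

(a) A: |A| = 5, |A ∩ B| = 3; needs |A ∖ B| = 1 — false.
(b) E: |A| = 9, |A ∩ B| = 5; needs |A ∩ B| ≤ |A ∖ B| — false.
(c) D: |A| = 8, |A ∩ B| = 2; needs |A ∩ B| / |A| > 1/3 — false.
(d) B: |A| = 7, |A ∩ B| = 1; needs A ∩ B = ∅ (|A ∩ B| = 0) — false.
(e) C: |A| = 8, |A ∩ B| = 2; needs |A ∩ B| / |A| ≤ 1/5 — false.

0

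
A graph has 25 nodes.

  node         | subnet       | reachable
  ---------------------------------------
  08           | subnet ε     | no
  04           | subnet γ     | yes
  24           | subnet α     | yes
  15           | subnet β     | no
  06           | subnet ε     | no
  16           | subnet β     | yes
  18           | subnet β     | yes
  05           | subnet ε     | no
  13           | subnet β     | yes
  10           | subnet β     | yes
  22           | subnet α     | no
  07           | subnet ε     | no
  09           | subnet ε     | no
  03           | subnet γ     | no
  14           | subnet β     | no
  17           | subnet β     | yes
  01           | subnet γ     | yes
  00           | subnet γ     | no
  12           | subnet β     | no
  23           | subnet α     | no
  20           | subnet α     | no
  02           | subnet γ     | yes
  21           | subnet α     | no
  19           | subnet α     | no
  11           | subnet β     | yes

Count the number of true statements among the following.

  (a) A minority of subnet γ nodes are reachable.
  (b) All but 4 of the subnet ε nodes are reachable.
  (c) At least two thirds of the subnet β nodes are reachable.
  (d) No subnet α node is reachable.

(a) subnet γ: |A| = 5, |A ∩ B| = 3; needs |A ∩ B| < |A ∖ B| — false.
(b) subnet ε: |A| = 5, |A ∩ B| = 0; needs |A ∖ B| = 4 — false.
(c) subnet β: |A| = 9, |A ∩ B| = 6; needs |A ∩ B| / |A| ≥ 2/3 — true.
(d) subnet α: |A| = 6, |A ∩ B| = 1; needs A ∩ B = ∅ (|A ∩ B| = 0) — false.

1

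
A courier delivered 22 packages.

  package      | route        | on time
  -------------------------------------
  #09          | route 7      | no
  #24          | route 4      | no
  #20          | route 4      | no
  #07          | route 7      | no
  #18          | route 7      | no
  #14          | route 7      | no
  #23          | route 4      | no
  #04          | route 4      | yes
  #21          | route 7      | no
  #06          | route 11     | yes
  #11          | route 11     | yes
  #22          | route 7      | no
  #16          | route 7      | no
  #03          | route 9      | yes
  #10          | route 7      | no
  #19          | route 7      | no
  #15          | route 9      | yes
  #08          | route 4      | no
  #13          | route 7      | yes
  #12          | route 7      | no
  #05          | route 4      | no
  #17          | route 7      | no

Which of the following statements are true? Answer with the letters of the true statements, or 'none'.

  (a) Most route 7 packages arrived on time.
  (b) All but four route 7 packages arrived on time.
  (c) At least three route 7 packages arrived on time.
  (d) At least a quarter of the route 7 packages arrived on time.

none

|A| = 12, |A ∩ B| = 1, |A ∖ B| = 11.
(a) |A ∩ B| > |A ∖ B|: fails.
(b) |A ∖ B| = 4: fails.
(c) |A ∩ B| ≥ 3: fails.
(d) |A ∩ B| / |A| ≥ 1/4: fails.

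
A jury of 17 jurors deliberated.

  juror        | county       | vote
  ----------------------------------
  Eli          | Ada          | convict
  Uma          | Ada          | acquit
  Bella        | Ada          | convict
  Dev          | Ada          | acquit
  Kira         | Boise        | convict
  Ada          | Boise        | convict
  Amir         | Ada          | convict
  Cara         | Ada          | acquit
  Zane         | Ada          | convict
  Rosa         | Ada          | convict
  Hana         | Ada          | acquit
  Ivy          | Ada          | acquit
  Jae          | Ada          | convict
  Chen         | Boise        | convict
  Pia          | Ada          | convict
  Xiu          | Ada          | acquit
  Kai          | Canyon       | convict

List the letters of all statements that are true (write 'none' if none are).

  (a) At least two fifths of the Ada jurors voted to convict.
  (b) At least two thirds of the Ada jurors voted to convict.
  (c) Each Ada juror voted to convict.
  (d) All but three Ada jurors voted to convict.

(a)

|A| = 13, |A ∩ B| = 7, |A ∖ B| = 6.
(a) |A ∩ B| / |A| ≥ 2/5: holds.
(b) |A ∩ B| / |A| ≥ 2/3: fails.
(c) A ⊆ B, i.e. every element of A is in B (|A ∖ B| = 0): fails.
(d) |A ∖ B| = 3: fails.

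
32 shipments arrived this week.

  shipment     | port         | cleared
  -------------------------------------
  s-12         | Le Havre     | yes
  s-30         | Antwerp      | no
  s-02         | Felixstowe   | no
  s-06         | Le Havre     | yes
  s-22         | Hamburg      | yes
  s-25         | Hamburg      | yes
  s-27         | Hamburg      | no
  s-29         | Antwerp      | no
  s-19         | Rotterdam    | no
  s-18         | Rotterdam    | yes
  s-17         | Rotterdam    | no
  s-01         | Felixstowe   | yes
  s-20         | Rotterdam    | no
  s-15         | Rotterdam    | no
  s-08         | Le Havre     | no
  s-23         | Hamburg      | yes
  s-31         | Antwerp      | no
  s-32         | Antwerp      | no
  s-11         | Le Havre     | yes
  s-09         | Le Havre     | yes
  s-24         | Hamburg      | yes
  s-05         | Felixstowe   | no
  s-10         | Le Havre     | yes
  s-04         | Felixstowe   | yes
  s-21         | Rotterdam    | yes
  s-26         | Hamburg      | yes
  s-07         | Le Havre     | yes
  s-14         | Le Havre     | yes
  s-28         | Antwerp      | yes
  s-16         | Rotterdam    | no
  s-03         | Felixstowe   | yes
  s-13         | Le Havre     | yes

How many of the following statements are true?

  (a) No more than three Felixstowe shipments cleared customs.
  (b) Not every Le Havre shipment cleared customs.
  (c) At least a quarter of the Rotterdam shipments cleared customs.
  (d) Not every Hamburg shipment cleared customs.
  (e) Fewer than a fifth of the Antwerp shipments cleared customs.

4

(a) Felixstowe: |A| = 5, |A ∩ B| = 3; needs |A ∩ B| ≤ 3 — true.
(b) Le Havre: |A| = 9, |A ∩ B| = 8; needs A ⊄ B (|A ∖ B| ≥ 1) — true.
(c) Rotterdam: |A| = 7, |A ∩ B| = 2; needs |A ∩ B| / |A| ≥ 1/4 — true.
(d) Hamburg: |A| = 6, |A ∩ B| = 5; needs A ⊄ B (|A ∖ B| ≥ 1) — true.
(e) Antwerp: |A| = 5, |A ∩ B| = 1; needs |A ∩ B| / |A| < 1/5 — false.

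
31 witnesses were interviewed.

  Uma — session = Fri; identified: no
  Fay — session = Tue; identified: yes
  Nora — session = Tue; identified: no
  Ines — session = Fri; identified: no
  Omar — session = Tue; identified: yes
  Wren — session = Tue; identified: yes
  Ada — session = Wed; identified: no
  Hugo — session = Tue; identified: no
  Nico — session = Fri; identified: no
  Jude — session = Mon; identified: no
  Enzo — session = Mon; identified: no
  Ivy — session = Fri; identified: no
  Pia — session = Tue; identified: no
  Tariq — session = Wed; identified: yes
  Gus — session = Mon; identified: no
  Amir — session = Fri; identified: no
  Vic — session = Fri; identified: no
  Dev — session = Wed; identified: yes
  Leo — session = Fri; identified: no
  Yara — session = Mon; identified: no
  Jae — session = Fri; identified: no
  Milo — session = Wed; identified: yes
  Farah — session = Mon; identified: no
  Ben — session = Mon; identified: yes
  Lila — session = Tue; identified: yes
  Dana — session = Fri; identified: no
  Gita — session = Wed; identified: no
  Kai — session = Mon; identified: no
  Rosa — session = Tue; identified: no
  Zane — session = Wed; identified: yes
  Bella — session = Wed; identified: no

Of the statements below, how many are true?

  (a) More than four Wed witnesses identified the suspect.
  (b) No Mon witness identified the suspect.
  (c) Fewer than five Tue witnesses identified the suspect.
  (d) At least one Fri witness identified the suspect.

1

(a) Wed: |A| = 7, |A ∩ B| = 4; needs |A ∩ B| > 4 — false.
(b) Mon: |A| = 7, |A ∩ B| = 1; needs A ∩ B = ∅ (|A ∩ B| = 0) — false.
(c) Tue: |A| = 8, |A ∩ B| = 4; needs |A ∩ B| < 5 — true.
(d) Fri: |A| = 9, |A ∩ B| = 0; needs A ∩ B ≠ ∅ (|A ∩ B| ≥ 1) — false.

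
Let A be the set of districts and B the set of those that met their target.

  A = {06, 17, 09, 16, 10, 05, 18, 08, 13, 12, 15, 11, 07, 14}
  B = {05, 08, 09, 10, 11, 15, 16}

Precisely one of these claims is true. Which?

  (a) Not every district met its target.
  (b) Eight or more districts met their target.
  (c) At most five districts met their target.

(a)

|A| = 14, |A ∩ B| = 7, |A ∖ B| = 7.
(a) requires A ⊄ B (|A ∖ B| ≥ 1): true.
(b) requires |A ∩ B| ≥ 8: false.
(c) requires |A ∩ B| ≤ 5: false.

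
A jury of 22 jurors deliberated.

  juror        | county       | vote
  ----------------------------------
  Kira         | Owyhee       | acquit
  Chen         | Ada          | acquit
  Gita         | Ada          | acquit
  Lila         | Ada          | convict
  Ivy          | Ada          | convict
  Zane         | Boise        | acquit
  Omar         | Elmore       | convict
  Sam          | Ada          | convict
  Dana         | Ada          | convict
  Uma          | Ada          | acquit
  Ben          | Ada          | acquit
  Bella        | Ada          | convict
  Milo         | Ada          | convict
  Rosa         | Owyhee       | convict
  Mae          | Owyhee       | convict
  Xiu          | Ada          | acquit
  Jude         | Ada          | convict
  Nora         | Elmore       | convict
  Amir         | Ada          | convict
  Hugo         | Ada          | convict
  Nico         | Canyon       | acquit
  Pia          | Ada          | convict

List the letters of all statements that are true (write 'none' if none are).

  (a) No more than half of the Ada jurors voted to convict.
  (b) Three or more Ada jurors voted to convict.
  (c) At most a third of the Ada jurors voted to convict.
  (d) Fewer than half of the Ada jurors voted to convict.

|A| = 15, |A ∩ B| = 10, |A ∖ B| = 5.
(a) |A ∩ B| ≤ |A ∖ B|: fails.
(b) |A ∩ B| ≥ 3: holds.
(c) |A ∩ B| / |A| ≤ 1/3: fails.
(d) |A ∩ B| < |A ∖ B|: fails.

(b)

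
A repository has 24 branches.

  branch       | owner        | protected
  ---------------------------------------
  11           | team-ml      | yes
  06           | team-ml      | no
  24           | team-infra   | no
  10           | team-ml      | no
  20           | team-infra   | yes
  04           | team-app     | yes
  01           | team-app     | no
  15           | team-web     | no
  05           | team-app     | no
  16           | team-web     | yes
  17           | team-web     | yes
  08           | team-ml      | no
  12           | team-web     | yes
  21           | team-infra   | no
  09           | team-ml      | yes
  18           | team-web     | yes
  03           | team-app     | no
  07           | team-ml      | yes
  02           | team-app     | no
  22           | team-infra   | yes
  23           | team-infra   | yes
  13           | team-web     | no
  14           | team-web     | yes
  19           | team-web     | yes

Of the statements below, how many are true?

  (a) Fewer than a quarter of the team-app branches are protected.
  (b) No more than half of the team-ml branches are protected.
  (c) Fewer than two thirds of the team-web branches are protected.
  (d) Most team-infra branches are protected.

3

(a) team-app: |A| = 5, |A ∩ B| = 1; needs |A ∩ B| / |A| < 1/4 — true.
(b) team-ml: |A| = 6, |A ∩ B| = 3; needs |A ∩ B| ≤ |A ∖ B| — true.
(c) team-web: |A| = 8, |A ∩ B| = 6; needs |A ∩ B| / |A| < 2/3 — false.
(d) team-infra: |A| = 5, |A ∩ B| = 3; needs |A ∩ B| > |A ∖ B| — true.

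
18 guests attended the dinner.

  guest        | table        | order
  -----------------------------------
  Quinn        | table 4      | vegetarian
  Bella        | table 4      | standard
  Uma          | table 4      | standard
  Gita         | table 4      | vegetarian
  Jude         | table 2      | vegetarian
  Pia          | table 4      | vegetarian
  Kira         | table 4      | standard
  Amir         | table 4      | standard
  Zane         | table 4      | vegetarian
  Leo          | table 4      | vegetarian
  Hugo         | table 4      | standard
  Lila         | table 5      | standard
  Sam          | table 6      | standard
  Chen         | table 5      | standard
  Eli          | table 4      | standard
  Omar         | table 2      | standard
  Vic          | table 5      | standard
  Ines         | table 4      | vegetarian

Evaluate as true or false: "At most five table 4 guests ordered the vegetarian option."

False

The determiner here denotes the relation: |A ∩ B| ≤ 5.
A (the restrictor) = {Quinn, Bella, Uma, Gita, Pia, Kira, Amir, Zane, Leo, Hugo, Eli, Ines}, |A| = 12.
A ∩ B = {Quinn, Gita, Pia, Zane, Leo, Ines}, so |A ∩ B| = 6.
|A ∩ B| = 6, so the statement is false.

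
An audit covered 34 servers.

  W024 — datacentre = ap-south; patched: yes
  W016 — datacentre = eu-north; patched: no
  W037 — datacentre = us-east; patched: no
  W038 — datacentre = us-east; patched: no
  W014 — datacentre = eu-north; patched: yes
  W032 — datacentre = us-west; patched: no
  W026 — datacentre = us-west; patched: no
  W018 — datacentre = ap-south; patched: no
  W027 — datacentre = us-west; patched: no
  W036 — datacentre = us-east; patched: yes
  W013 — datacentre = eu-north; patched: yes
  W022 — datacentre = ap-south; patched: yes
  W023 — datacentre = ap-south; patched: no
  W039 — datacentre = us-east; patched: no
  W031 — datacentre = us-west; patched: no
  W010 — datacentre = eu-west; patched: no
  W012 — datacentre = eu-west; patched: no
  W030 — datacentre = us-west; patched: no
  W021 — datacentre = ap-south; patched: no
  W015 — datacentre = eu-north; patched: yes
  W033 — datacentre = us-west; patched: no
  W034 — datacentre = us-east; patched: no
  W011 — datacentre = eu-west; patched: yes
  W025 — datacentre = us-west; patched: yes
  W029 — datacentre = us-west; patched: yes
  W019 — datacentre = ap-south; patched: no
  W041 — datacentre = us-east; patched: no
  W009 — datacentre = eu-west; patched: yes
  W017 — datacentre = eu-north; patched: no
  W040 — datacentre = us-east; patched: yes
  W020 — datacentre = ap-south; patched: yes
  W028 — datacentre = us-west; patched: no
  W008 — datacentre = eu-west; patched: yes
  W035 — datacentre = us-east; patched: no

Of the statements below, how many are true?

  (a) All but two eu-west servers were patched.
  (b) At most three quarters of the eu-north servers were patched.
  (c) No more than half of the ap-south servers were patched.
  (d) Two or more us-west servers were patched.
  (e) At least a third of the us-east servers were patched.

(a) eu-west: |A| = 5, |A ∩ B| = 3; needs |A ∖ B| = 2 — true.
(b) eu-north: |A| = 5, |A ∩ B| = 3; needs |A ∩ B| / |A| ≤ 3/4 — true.
(c) ap-south: |A| = 7, |A ∩ B| = 3; needs |A ∩ B| ≤ |A ∖ B| — true.
(d) us-west: |A| = 9, |A ∩ B| = 2; needs |A ∩ B| ≥ 2 — true.
(e) us-east: |A| = 8, |A ∩ B| = 2; needs |A ∩ B| / |A| ≥ 1/3 — false.

4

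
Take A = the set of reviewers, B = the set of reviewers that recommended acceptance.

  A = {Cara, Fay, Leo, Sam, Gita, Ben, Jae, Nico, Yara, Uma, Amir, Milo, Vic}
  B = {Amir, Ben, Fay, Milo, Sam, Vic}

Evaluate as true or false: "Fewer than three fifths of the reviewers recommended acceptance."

True

'Fewer than three fifths of the reviewers recommended acceptance' holds iff |A ∩ B| / |A| < 3/5.
A (the restrictor) = {Cara, Fay, Leo, Sam, Gita, Ben, Jae, Nico, Yara, Uma, Amir, Milo, Vic}, |A| = 13.
A ∩ B = {Fay, Sam, Ben, Amir, Milo, Vic}, so |A ∩ B| = 6.
A ∖ B = {Cara, Leo, Gita, Jae, Nico, Yara, Uma}, so |A ∖ B| = 7.
|A ∩ B|/|A| = 6/13, so the statement is true.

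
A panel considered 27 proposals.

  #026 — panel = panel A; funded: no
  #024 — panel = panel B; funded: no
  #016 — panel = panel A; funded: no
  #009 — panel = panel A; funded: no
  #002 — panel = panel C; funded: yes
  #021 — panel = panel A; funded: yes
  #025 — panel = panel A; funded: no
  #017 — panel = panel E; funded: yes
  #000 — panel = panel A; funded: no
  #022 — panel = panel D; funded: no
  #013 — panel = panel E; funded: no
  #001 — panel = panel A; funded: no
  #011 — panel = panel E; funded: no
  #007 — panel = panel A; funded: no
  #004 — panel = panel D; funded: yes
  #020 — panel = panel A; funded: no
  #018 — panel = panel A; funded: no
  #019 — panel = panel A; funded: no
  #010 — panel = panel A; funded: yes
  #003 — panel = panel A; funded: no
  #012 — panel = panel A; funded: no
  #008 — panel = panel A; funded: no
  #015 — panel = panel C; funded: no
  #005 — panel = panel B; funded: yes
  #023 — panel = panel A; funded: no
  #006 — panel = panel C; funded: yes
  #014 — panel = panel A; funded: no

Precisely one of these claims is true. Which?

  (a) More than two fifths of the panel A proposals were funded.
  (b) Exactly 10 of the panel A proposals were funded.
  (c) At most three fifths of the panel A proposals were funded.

(c)

|A| = 17, |A ∩ B| = 2, |A ∖ B| = 15.
(a) requires |A ∩ B| / |A| > 2/5: false.
(b) requires |A ∩ B| = 10: false.
(c) requires |A ∩ B| / |A| ≤ 3/5: true.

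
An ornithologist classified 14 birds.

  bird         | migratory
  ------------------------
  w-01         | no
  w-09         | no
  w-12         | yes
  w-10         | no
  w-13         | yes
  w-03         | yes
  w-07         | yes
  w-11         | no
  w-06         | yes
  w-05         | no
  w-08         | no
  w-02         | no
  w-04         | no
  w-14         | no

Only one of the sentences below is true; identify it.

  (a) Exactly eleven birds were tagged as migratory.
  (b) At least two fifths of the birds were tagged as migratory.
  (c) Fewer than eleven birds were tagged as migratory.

|A| = 14, |A ∩ B| = 5, |A ∖ B| = 9.
(a) requires |A ∩ B| = 11: false.
(b) requires |A ∩ B| / |A| ≥ 2/5: false.
(c) requires |A ∩ B| < 11: true.

(c)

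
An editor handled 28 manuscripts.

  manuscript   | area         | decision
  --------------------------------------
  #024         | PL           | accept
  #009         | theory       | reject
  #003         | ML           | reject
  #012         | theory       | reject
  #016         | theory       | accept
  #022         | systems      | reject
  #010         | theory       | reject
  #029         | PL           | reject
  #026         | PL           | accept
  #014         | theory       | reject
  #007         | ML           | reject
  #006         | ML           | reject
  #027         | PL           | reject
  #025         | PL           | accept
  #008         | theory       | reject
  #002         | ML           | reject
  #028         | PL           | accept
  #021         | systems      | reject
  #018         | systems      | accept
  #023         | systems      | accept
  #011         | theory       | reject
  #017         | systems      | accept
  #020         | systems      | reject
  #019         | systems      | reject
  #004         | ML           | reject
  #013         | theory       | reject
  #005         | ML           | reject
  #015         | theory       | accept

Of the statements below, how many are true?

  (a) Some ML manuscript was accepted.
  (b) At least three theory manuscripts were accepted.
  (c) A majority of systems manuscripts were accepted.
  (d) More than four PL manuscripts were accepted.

(a) ML: |A| = 6, |A ∩ B| = 0; needs A ∩ B ≠ ∅ (|A ∩ B| ≥ 1) — false.
(b) theory: |A| = 9, |A ∩ B| = 2; needs |A ∩ B| ≥ 3 — false.
(c) systems: |A| = 7, |A ∩ B| = 3; needs |A ∩ B| > |A ∖ B| — false.
(d) PL: |A| = 6, |A ∩ B| = 4; needs |A ∩ B| > 4 — false.

0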